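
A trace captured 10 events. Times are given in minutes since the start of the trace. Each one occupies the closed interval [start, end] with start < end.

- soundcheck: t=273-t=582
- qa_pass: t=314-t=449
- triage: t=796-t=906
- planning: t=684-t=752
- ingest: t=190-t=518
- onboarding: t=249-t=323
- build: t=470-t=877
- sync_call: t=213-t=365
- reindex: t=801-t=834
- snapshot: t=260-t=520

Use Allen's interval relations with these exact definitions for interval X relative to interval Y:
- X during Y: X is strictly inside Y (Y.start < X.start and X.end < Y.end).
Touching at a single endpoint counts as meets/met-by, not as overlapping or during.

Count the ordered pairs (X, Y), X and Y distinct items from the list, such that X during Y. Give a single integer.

9

Checking all 90 ordered pairs for relation 'during'; matching pairs in alphabetical order:
(onboarding, ingest): onboarding during ingest ✓
(onboarding, sync_call): onboarding during sync_call ✓
(planning, build): planning during build ✓
(qa_pass, ingest): qa_pass during ingest ✓
(qa_pass, snapshot): qa_pass during snapshot ✓
(qa_pass, soundcheck): qa_pass during soundcheck ✓
(reindex, build): reindex during build ✓
(reindex, triage): reindex during triage ✓
(sync_call, ingest): sync_call during ingest ✓
Count: 9.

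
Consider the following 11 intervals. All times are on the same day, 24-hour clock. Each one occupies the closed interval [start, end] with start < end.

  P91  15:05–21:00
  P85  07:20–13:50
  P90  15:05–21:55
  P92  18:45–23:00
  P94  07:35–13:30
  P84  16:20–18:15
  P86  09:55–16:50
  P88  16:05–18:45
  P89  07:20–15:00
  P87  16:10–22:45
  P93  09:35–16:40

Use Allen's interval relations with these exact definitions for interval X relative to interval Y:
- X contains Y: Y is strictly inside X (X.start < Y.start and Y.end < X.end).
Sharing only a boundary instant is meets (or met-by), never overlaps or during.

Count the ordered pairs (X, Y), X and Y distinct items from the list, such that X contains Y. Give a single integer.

8

Checking all 110 ordered pairs for relation 'contains'; matching pairs in alphabetical order:
(P85, P94): P85 contains P94 ✓
(P87, P84): P87 contains P84 ✓
(P88, P84): P88 contains P84 ✓
(P89, P94): P89 contains P94 ✓
(P90, P84): P90 contains P84 ✓
(P90, P88): P90 contains P88 ✓
(P91, P84): P91 contains P84 ✓
(P91, P88): P91 contains P88 ✓
Count: 8.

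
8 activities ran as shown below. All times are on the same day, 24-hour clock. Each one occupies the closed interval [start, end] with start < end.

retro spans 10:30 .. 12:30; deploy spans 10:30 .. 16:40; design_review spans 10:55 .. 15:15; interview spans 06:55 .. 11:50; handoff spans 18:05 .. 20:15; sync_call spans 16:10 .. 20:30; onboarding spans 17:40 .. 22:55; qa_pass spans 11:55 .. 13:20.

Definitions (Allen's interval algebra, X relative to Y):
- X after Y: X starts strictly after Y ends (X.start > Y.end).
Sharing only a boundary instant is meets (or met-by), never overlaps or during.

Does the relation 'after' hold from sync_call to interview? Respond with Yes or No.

Yes

sync_call = [16:10, 20:30], interview = [06:55, 11:50].
Actual relation of sync_call to interview: after.
Asked whether 'after' holds → Yes.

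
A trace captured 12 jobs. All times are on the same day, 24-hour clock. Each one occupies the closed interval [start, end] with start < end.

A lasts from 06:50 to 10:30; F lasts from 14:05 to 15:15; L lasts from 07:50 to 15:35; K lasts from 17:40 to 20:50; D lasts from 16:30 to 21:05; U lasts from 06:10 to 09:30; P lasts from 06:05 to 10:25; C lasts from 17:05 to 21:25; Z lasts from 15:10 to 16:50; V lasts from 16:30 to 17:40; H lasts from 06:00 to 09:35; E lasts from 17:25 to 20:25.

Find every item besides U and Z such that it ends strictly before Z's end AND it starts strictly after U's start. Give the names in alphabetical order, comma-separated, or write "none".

Conditions: its end is strictly before Z's end (X.end < 16:50) AND its start is strictly after U's start (X.start > 06:10).
A: end 10:30 < 16:50? ✓; start 06:50 > 06:10? ✓ → yes.
C: end 21:25 < 16:50? ✗; start 17:05 > 06:10? ✓ → no.
D: end 21:05 < 16:50? ✗; start 16:30 > 06:10? ✓ → no.
E: end 20:25 < 16:50? ✗; start 17:25 > 06:10? ✓ → no.
F: end 15:15 < 16:50? ✓; start 14:05 > 06:10? ✓ → yes.
H: end 09:35 < 16:50? ✓; start 06:00 > 06:10? ✗ → no.
K: end 20:50 < 16:50? ✗; start 17:40 > 06:10? ✓ → no.
L: end 15:35 < 16:50? ✓; start 07:50 > 06:10? ✓ → yes.
P: end 10:25 < 16:50? ✓; start 06:05 > 06:10? ✗ → no.
V: end 17:40 < 16:50? ✗; start 16:30 > 06:10? ✓ → no.
Result: A, F, L.

A, F, L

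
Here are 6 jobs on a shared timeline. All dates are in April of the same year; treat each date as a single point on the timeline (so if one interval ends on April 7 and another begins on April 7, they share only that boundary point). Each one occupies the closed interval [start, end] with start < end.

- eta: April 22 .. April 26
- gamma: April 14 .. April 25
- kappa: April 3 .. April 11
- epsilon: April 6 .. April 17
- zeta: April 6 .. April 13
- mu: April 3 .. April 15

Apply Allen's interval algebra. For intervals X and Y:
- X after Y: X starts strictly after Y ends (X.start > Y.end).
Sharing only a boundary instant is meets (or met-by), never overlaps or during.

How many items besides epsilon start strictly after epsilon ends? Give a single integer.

Target epsilon = [April 6, April 17].
eta [April 22, April 26] → after → counts.
gamma [April 14, April 25] → overlapped-by → no.
kappa [April 3, April 11] → overlaps → no.
mu [April 3, April 15] → overlaps → no.
zeta [April 6, April 13] → starts → no.
Total: 1.

1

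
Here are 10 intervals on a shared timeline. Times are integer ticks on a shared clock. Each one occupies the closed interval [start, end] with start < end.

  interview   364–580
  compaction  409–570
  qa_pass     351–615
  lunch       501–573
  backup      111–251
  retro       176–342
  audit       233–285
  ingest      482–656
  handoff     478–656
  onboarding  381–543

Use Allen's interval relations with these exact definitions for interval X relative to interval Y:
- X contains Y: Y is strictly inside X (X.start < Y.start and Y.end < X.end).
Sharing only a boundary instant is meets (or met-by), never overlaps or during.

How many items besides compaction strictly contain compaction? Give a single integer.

Target compaction = [409, 570].
audit [233, 285] → before → no.
backup [111, 251] → before → no.
handoff [478, 656] → overlapped-by → no.
ingest [482, 656] → overlapped-by → no.
interview [364, 580] → contains → counts.
lunch [501, 573] → overlapped-by → no.
onboarding [381, 543] → overlaps → no.
qa_pass [351, 615] → contains → counts.
retro [176, 342] → before → no.
Total: 2.

2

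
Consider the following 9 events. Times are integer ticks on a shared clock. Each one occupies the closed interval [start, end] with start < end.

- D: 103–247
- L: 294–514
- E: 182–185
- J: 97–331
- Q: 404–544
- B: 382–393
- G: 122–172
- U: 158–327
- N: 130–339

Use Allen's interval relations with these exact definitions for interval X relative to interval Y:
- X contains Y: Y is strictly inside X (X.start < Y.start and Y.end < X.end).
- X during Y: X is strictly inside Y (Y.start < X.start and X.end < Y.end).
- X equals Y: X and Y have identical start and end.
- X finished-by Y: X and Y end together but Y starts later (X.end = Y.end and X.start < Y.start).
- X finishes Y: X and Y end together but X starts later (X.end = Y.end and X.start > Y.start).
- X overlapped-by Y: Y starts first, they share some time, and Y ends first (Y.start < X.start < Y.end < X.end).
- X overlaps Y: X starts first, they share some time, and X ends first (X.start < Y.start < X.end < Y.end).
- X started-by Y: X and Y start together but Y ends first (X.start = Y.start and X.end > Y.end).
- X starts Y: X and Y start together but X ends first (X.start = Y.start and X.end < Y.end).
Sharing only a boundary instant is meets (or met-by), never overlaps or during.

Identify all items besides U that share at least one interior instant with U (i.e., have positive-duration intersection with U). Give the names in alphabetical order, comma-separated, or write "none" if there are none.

Target U = [158, 327].
B [382, 393] → after → no.
D [103, 247] → overlaps → yes.
E [182, 185] → during → yes.
G [122, 172] → overlaps → yes.
J [97, 331] → contains → yes.
L [294, 514] → overlapped-by → yes.
N [130, 339] → contains → yes.
Q [404, 544] → after → no.
Result: D, E, G, J, L, N.

D, E, G, J, L, N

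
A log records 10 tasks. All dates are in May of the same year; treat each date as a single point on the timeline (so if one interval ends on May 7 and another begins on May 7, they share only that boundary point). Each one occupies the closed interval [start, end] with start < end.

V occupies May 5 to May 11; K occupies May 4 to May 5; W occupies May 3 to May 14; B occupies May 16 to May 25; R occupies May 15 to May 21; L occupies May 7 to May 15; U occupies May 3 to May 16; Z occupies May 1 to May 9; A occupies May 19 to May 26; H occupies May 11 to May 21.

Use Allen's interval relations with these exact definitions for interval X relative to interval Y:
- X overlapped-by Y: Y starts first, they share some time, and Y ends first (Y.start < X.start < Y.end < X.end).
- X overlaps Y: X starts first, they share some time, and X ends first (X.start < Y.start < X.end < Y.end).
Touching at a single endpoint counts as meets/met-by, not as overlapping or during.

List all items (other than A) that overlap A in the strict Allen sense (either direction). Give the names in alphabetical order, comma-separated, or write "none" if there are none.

Target A = [May 19, May 26].
B [May 16, May 25] → overlaps → yes.
H [May 11, May 21] → overlaps → yes.
K [May 4, May 5] → before → no.
L [May 7, May 15] → before → no.
R [May 15, May 21] → overlaps → yes.
U [May 3, May 16] → before → no.
V [May 5, May 11] → before → no.
W [May 3, May 14] → before → no.
Z [May 1, May 9] → before → no.
Result: B, H, R.

B, H, R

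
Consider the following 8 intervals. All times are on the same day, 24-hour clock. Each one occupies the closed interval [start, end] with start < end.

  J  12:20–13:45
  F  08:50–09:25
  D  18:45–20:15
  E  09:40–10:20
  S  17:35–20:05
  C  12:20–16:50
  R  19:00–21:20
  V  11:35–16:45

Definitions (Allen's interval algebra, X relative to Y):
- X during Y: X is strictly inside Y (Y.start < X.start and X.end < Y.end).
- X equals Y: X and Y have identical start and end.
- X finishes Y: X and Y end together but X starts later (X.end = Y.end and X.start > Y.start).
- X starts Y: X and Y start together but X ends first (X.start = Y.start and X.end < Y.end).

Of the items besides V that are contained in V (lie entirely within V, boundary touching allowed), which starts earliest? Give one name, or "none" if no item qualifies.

Target V = [11:35, 16:45].
C [12:20, 16:50] → overlapped-by → excluded.
D [18:45, 20:15] → after → excluded.
E [09:40, 10:20] → before → excluded.
F [08:50, 09:25] → before → excluded.
J [12:20, 13:45] → during → candidate.
R [19:00, 21:20] → after → excluded.
S [17:35, 20:05] → after → excluded.
Among candidates, earliest start is 12:20 → J.

J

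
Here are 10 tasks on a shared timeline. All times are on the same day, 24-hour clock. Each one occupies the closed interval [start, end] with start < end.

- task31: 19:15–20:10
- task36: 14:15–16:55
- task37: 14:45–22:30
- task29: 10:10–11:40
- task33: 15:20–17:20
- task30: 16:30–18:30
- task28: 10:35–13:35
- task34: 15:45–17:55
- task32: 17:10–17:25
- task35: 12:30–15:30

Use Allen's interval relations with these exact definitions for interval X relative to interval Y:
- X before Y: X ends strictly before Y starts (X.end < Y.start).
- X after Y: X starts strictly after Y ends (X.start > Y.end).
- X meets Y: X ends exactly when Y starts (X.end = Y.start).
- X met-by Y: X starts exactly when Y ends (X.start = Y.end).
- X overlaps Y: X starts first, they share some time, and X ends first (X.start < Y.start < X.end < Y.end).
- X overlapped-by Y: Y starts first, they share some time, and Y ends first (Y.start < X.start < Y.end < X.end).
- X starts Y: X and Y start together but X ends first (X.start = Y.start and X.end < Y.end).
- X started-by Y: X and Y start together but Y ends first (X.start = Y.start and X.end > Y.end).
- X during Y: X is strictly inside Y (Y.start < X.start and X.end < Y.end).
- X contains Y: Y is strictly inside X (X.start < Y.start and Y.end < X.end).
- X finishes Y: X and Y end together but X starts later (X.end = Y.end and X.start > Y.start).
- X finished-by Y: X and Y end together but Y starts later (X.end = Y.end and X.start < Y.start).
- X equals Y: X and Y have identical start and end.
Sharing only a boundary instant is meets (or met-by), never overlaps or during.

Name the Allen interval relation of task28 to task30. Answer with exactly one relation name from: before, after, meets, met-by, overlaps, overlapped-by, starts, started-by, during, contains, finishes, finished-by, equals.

task28 = [10:35, 13:35]; task30 = [16:30, 18:30].
Compare endpoints: task28.start < task30.start, task28.start < task30.end, task28.end < task30.start, task28.end < task30.end.
That pattern is 'before'.

before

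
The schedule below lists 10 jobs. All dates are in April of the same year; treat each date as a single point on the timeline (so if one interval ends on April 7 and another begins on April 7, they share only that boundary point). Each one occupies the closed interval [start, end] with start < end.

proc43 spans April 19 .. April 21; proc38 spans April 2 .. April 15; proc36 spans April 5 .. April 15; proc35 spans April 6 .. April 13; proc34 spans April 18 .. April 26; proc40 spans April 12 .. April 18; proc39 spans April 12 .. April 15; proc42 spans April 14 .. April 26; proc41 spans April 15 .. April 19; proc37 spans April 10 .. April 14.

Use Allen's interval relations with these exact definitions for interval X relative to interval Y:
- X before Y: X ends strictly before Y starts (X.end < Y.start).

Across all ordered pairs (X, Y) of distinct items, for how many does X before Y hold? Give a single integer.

14

Checking all 90 ordered pairs for relation 'before'; matching pairs in alphabetical order:
(proc35, proc34): proc35 before proc34 ✓
(proc35, proc41): proc35 before proc41 ✓
(proc35, proc42): proc35 before proc42 ✓
(proc35, proc43): proc35 before proc43 ✓
(proc36, proc34): proc36 before proc34 ✓
(proc36, proc43): proc36 before proc43 ✓
(proc37, proc34): proc37 before proc34 ✓
(proc37, proc41): proc37 before proc41 ✓
(proc37, proc43): proc37 before proc43 ✓
(proc38, proc34): proc38 before proc34 ✓
(proc38, proc43): proc38 before proc43 ✓
(proc39, proc34): proc39 before proc34 ✓
(proc39, proc43): proc39 before proc43 ✓
(proc40, proc43): proc40 before proc43 ✓
Count: 14.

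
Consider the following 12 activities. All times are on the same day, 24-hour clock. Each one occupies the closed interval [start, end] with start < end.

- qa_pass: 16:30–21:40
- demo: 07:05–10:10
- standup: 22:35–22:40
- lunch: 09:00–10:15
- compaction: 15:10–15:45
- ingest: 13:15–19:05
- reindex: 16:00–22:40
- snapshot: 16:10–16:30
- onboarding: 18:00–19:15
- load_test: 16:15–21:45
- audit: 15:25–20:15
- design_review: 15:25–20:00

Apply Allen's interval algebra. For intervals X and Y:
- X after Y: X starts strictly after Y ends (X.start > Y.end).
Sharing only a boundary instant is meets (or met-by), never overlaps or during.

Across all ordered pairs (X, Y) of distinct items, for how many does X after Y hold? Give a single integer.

Checking all 132 ordered pairs for relation 'after'; matching pairs in alphabetical order:
(audit, demo): audit after demo ✓
(audit, lunch): audit after lunch ✓
(compaction, demo): compaction after demo ✓
(compaction, lunch): compaction after lunch ✓
(design_review, demo): design_review after demo ✓
(design_review, lunch): design_review after lunch ✓
(ingest, demo): ingest after demo ✓
(ingest, lunch): ingest after lunch ✓
(load_test, compaction): load_test after compaction ✓
(load_test, demo): load_test after demo ✓
(load_test, lunch): load_test after lunch ✓
(onboarding, compaction): onboarding after compaction ✓
(onboarding, demo): onboarding after demo ✓
(onboarding, lunch): onboarding after lunch ✓
(onboarding, snapshot): onboarding after snapshot ✓
(qa_pass, compaction): qa_pass after compaction ✓
(qa_pass, demo): qa_pass after demo ✓
(qa_pass, lunch): qa_pass after lunch ✓
(reindex, compaction): reindex after compaction ✓
(reindex, demo): reindex after demo ✓
(reindex, lunch): reindex after lunch ✓
(snapshot, compaction): snapshot after compaction ✓
(snapshot, demo): snapshot after demo ✓
(snapshot, lunch): snapshot after lunch ✓
... plus 10 further pairs not listed.
Count: 34.

34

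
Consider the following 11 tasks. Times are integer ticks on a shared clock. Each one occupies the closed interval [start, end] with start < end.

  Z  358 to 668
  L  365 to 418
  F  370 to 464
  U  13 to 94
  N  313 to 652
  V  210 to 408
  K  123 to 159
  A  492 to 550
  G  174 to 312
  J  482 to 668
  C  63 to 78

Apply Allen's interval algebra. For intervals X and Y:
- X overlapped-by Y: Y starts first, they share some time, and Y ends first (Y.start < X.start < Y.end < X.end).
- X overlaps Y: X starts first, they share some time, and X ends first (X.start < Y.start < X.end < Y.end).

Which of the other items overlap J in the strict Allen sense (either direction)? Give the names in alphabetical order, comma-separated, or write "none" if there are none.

Target J = [482, 668].
A [492, 550] → during → no.
C [63, 78] → before → no.
F [370, 464] → before → no.
G [174, 312] → before → no.
K [123, 159] → before → no.
L [365, 418] → before → no.
N [313, 652] → overlaps → yes.
U [13, 94] → before → no.
V [210, 408] → before → no.
Z [358, 668] → finished-by → no.
Result: N.

N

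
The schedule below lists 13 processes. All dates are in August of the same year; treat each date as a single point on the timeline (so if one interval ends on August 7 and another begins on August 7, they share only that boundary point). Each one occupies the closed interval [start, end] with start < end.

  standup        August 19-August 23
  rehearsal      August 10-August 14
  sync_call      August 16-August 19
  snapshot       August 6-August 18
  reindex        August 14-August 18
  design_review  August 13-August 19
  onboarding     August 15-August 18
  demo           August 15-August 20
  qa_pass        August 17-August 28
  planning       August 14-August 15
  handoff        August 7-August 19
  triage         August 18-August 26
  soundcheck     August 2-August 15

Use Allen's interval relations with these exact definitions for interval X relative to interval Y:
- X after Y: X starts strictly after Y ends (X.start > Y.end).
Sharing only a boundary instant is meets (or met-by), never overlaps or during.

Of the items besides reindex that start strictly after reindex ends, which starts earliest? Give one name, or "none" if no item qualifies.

standup

Target reindex = [August 14, August 18].
demo [August 15, August 20] → overlapped-by → excluded.
design_review [August 13, August 19] → contains → excluded.
handoff [August 7, August 19] → contains → excluded.
onboarding [August 15, August 18] → finishes → excluded.
planning [August 14, August 15] → starts → excluded.
qa_pass [August 17, August 28] → overlapped-by → excluded.
rehearsal [August 10, August 14] → meets → excluded.
snapshot [August 6, August 18] → finished-by → excluded.
soundcheck [August 2, August 15] → overlaps → excluded.
standup [August 19, August 23] → after → candidate.
sync_call [August 16, August 19] → overlapped-by → excluded.
triage [August 18, August 26] → met-by → excluded.
Among candidates, earliest start is August 19 → standup.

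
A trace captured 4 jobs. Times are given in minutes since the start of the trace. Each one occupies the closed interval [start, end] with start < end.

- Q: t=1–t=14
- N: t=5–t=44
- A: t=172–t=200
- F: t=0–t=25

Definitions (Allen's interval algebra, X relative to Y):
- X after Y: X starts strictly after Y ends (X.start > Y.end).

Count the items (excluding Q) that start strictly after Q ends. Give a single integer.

1

Target Q = [t=1, t=14].
A [t=172, t=200] → after → counts.
F [t=0, t=25] → contains → no.
N [t=5, t=44] → overlapped-by → no.
Total: 1.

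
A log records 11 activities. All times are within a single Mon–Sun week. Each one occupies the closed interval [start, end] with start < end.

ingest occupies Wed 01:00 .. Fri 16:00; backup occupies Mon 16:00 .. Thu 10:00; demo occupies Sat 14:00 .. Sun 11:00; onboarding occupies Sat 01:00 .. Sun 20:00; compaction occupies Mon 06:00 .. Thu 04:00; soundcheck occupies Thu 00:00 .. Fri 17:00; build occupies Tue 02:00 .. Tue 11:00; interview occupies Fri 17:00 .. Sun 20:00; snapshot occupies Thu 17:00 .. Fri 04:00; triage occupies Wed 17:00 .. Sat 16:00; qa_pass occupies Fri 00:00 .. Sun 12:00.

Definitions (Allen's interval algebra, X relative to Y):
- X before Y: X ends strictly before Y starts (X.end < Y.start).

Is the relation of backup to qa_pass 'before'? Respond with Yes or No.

backup = [Mon 16:00, Thu 10:00], qa_pass = [Fri 00:00, Sun 12:00].
Actual relation of backup to qa_pass: before.
Asked whether 'before' holds → Yes.

Yes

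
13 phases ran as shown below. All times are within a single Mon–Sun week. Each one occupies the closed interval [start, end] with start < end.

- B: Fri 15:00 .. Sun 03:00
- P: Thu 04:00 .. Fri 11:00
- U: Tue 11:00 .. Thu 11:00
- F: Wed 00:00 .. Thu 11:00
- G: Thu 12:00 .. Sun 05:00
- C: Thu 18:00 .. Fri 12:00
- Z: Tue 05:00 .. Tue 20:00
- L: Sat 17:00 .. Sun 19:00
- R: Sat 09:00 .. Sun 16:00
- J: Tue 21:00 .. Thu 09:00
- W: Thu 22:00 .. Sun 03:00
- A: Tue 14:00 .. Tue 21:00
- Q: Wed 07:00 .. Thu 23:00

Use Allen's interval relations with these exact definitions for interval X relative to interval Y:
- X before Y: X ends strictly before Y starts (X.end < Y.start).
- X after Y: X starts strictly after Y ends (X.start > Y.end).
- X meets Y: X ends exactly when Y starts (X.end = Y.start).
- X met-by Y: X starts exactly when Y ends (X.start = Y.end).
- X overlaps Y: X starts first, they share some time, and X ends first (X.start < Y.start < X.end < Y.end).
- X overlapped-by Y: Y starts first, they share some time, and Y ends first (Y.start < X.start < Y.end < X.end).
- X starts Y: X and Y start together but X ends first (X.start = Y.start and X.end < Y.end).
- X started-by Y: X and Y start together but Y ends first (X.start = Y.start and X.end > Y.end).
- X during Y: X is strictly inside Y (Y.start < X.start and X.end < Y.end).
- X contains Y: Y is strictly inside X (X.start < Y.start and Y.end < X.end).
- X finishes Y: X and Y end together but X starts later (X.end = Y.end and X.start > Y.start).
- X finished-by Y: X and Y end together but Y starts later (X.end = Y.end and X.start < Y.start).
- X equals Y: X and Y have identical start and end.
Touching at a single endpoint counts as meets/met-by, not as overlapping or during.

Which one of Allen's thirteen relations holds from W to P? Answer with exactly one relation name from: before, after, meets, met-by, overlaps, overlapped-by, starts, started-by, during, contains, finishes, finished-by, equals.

overlapped-by

W = [Thu 22:00, Sun 03:00]; P = [Thu 04:00, Fri 11:00].
Compare endpoints: W.start > P.start, W.start < P.end, W.end > P.start, W.end > P.end.
That pattern is 'overlapped-by'.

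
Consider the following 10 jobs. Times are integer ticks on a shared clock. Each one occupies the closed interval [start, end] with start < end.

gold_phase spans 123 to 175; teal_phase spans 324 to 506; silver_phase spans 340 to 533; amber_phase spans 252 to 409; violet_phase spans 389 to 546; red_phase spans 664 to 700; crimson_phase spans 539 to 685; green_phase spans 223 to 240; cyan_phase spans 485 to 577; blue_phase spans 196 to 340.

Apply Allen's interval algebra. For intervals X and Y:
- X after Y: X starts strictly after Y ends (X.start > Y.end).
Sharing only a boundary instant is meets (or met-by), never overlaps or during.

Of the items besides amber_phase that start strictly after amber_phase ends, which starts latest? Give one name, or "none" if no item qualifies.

red_phase

Target amber_phase = [252, 409].
blue_phase [196, 340] → overlaps → excluded.
crimson_phase [539, 685] → after → candidate.
cyan_phase [485, 577] → after → candidate.
gold_phase [123, 175] → before → excluded.
green_phase [223, 240] → before → excluded.
red_phase [664, 700] → after → candidate.
silver_phase [340, 533] → overlapped-by → excluded.
teal_phase [324, 506] → overlapped-by → excluded.
violet_phase [389, 546] → overlapped-by → excluded.
Among candidates, latest start is 664 → red_phase.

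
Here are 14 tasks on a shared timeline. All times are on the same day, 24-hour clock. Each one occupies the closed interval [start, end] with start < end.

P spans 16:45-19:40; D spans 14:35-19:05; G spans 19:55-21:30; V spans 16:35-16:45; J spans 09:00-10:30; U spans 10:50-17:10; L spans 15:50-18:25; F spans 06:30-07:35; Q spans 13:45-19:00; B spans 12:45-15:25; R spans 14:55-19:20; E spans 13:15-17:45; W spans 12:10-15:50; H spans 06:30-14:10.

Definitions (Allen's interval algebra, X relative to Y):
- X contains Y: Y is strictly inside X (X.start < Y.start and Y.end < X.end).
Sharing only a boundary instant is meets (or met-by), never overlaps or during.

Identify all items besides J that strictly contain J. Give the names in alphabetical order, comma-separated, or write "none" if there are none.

H

Target J = [09:00, 10:30].
B [12:45, 15:25] → after → no.
D [14:35, 19:05] → after → no.
E [13:15, 17:45] → after → no.
F [06:30, 07:35] → before → no.
G [19:55, 21:30] → after → no.
H [06:30, 14:10] → contains → yes.
L [15:50, 18:25] → after → no.
P [16:45, 19:40] → after → no.
Q [13:45, 19:00] → after → no.
R [14:55, 19:20] → after → no.
U [10:50, 17:10] → after → no.
V [16:35, 16:45] → after → no.
W [12:10, 15:50] → after → no.
Result: H.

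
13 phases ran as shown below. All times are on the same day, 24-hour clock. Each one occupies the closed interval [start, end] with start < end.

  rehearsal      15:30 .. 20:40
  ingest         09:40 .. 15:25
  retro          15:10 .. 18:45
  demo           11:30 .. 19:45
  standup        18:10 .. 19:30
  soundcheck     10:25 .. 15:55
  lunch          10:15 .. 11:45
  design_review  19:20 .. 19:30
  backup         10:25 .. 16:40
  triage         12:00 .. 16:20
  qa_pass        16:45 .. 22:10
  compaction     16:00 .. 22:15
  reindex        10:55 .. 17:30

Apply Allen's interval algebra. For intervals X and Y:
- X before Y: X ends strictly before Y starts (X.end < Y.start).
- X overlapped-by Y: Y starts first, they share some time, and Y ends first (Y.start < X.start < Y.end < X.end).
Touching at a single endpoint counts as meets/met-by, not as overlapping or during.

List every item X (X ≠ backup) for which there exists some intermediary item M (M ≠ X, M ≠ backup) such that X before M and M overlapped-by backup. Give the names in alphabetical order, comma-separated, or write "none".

ingest, lunch, soundcheck

Target backup = [10:25, 16:40].
Intermediaries M with M overlapped-by backup: compaction, demo, rehearsal, reindex, retro.
Via compaction — items with X before compaction: ingest, lunch, soundcheck.
Via demo — items with X before demo: none.
Via rehearsal — items with X before rehearsal: ingest, lunch.
Via reindex — items with X before reindex: none.
Via retro — items with X before retro: lunch.
Union: ingest, lunch, soundcheck.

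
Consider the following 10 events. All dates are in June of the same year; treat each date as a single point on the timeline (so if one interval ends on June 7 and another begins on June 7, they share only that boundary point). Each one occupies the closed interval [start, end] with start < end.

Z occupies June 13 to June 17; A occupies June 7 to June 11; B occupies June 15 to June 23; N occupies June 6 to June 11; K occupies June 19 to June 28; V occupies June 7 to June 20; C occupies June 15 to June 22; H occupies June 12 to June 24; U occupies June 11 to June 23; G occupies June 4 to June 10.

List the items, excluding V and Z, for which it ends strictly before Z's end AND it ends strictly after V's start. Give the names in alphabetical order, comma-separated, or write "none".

A, G, N

Conditions: its end is strictly before Z's end (X.end < June 17) AND its end is strictly after V's start (X.end > June 7).
A: end June 11 < June 17? ✓; end June 11 > June 7? ✓ → yes.
B: end June 23 < June 17? ✗; end June 23 > June 7? ✓ → no.
C: end June 22 < June 17? ✗; end June 22 > June 7? ✓ → no.
G: end June 10 < June 17? ✓; end June 10 > June 7? ✓ → yes.
H: end June 24 < June 17? ✗; end June 24 > June 7? ✓ → no.
K: end June 28 < June 17? ✗; end June 28 > June 7? ✓ → no.
N: end June 11 < June 17? ✓; end June 11 > June 7? ✓ → yes.
U: end June 23 < June 17? ✗; end June 23 > June 7? ✓ → no.
Result: A, G, N.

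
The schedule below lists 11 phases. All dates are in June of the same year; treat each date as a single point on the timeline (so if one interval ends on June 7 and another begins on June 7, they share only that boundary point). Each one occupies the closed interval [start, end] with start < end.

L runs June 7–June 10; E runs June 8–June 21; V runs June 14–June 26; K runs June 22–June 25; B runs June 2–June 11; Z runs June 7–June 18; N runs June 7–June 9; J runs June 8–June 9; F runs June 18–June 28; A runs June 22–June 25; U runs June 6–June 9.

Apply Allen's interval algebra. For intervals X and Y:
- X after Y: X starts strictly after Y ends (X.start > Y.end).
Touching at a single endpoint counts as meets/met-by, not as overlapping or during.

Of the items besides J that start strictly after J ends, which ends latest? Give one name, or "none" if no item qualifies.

F

Target J = [June 8, June 9].
A [June 22, June 25] → after → candidate.
B [June 2, June 11] → contains → excluded.
E [June 8, June 21] → started-by → excluded.
F [June 18, June 28] → after → candidate.
K [June 22, June 25] → after → candidate.
L [June 7, June 10] → contains → excluded.
N [June 7, June 9] → finished-by → excluded.
U [June 6, June 9] → finished-by → excluded.
V [June 14, June 26] → after → candidate.
Z [June 7, June 18] → contains → excluded.
Among candidates, latest end is June 28 → F.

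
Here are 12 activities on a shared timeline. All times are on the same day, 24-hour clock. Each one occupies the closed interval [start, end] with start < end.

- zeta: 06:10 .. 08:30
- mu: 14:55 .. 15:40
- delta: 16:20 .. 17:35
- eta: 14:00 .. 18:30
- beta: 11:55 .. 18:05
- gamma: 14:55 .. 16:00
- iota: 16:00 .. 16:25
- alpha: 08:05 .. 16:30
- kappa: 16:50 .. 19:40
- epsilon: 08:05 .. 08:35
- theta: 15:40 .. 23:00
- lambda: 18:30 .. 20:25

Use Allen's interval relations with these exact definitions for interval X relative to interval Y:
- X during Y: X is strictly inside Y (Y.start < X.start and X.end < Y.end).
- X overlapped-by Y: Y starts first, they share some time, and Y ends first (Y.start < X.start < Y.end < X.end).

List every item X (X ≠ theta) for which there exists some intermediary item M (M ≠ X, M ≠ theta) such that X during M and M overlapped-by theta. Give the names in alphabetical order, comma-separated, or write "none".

Target theta = [15:40, 23:00].
Intermediaries M with M overlapped-by theta: none.
Union: none.

none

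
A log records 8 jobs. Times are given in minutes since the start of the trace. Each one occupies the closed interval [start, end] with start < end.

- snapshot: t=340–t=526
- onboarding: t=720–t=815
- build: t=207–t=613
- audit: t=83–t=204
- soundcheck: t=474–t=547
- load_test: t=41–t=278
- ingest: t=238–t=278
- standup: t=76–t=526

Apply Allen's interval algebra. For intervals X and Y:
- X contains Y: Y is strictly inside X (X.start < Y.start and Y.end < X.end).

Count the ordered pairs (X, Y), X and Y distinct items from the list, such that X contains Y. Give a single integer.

6

Checking all 56 ordered pairs for relation 'contains'; matching pairs in alphabetical order:
(build, ingest): build contains ingest ✓
(build, snapshot): build contains snapshot ✓
(build, soundcheck): build contains soundcheck ✓
(load_test, audit): load_test contains audit ✓
(standup, audit): standup contains audit ✓
(standup, ingest): standup contains ingest ✓
Count: 6.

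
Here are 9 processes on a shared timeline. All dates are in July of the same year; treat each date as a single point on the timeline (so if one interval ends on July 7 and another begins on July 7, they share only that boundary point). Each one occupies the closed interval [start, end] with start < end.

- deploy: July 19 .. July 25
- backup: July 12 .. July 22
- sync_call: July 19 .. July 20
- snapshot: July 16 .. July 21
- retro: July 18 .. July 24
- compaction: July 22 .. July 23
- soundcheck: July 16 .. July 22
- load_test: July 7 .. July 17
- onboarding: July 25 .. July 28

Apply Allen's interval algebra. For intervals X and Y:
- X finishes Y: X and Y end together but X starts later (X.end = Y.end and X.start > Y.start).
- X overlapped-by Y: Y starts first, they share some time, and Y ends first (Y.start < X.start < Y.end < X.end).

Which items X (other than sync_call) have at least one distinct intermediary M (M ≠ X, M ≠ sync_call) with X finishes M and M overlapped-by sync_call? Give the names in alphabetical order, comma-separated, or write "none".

Target sync_call = [July 19, July 20].
Intermediaries M with M overlapped-by sync_call: none.
Union: none.

none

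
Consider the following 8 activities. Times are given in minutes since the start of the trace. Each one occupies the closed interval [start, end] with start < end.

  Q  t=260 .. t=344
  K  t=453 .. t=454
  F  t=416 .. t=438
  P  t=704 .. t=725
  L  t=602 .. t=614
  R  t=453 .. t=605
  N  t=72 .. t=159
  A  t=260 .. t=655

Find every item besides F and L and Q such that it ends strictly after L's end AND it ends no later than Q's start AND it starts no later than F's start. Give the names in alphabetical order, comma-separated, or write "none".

Conditions: its end is strictly after L's end (X.end > t=614) AND its end is no later than Q's start (X.end <= t=260) AND its start is no later than F's start (X.start <= t=416).
A: end t=655 > t=614? ✓; end t=655 <= t=260? ✗; start t=260 <= t=416? ✓ → no.
K: end t=454 > t=614? ✗; end t=454 <= t=260? ✗; start t=453 <= t=416? ✗ → no.
N: end t=159 > t=614? ✗; end t=159 <= t=260? ✓; start t=72 <= t=416? ✓ → no.
P: end t=725 > t=614? ✓; end t=725 <= t=260? ✗; start t=704 <= t=416? ✗ → no.
R: end t=605 > t=614? ✗; end t=605 <= t=260? ✗; start t=453 <= t=416? ✗ → no.
Result: none.

none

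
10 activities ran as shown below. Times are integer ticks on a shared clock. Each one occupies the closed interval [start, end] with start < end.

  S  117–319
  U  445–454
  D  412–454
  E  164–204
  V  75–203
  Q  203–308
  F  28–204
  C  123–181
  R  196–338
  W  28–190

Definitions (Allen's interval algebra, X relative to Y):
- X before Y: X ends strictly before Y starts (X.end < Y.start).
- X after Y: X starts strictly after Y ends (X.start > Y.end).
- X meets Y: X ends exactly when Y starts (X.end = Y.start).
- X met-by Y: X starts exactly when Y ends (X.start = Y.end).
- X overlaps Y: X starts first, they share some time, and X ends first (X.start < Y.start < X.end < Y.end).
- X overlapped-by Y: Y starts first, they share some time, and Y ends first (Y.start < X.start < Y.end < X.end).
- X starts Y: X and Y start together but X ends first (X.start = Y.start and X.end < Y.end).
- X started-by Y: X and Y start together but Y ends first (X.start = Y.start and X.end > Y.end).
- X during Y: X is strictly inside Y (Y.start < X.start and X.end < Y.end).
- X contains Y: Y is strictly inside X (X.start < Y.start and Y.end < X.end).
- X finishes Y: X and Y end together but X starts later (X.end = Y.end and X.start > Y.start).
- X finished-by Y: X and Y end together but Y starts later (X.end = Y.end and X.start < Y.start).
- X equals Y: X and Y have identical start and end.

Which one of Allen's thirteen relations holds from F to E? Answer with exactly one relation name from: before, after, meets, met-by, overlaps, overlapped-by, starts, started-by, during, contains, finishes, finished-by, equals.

F = [28, 204]; E = [164, 204].
Compare endpoints: F.start < E.start, F.start < E.end, F.end > E.start, F.end = E.end.
That pattern is 'finished-by'.

finished-by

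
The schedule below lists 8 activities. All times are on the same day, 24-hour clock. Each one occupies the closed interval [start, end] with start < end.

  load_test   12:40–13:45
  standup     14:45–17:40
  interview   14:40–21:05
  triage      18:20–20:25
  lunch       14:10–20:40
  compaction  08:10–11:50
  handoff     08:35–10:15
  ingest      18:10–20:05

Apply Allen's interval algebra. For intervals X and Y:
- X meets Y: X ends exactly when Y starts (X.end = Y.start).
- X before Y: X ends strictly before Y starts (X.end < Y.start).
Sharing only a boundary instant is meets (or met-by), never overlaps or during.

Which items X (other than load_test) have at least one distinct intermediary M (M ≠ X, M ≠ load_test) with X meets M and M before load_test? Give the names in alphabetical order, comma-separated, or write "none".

Target load_test = [12:40, 13:45].
Intermediaries M with M before load_test: compaction, handoff.
Via compaction — items with X meets compaction: none.
Via handoff — items with X meets handoff: none.
Union: none.

none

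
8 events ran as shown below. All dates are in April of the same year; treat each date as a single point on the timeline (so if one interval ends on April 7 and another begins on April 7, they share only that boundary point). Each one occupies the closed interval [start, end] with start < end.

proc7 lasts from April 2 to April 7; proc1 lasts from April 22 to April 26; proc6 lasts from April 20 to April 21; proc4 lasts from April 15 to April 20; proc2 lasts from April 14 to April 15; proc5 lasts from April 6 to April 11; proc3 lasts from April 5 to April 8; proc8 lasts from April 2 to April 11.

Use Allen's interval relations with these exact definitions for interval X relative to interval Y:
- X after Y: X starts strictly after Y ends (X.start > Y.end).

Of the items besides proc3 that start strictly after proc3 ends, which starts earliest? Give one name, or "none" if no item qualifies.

proc2

Target proc3 = [April 5, April 8].
proc1 [April 22, April 26] → after → candidate.
proc2 [April 14, April 15] → after → candidate.
proc4 [April 15, April 20] → after → candidate.
proc5 [April 6, April 11] → overlapped-by → excluded.
proc6 [April 20, April 21] → after → candidate.
proc7 [April 2, April 7] → overlaps → excluded.
proc8 [April 2, April 11] → contains → excluded.
Among candidates, earliest start is April 14 → proc2.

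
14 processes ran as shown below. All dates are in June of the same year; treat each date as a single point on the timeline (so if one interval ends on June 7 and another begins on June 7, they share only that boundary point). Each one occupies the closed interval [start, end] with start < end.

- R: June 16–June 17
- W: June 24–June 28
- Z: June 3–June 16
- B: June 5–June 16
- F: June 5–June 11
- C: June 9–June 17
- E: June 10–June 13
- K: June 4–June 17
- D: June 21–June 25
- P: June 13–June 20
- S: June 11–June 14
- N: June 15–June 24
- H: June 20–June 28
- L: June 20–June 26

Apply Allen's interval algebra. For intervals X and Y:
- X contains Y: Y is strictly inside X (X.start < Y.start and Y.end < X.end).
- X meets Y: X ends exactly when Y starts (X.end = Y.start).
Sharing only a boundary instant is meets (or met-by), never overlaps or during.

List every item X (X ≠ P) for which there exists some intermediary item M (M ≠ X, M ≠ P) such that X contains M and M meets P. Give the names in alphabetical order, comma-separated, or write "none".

Target P = [June 13, June 20].
Intermediaries M with M meets P: E.
Via E — items with X contains E: B, C, K, Z.
Union: B, C, K, Z.

B, C, K, Z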